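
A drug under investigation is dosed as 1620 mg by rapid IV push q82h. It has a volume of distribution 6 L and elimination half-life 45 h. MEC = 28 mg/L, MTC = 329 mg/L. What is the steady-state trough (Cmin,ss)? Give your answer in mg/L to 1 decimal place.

106.5 mg/L

τ/t½ = 82/45 ≈ 1.8222, so fraction remaining f = (1/2)^(82/45) ≈ 0.2828.
Each bolus raises the concentration by D/Vd = 1620/6 ≈ 270.000 mg/L.
Steady-state trough Cmin,ss = C₀·f/(1−f) ≈ 270.000 × 0.2828/0.7172 ≈ 106.464 mg/L.
Trough 106.5 mg/L vs MEC 28 mg/L: adequate.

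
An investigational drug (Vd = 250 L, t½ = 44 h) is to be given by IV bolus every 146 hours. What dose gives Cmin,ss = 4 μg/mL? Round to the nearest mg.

8974 mg

τ/t½ = 146/44 ≈ 3.3182, so f = (1/2)^(146/44) ≈ 0.100260.
Cmin,ss = (D/Vd)·f/(1−f), so D = Cmin,ss·Vd·(1−f)/f.
D = 4 × 250 × (1−f)/f ≈ 4 × 250 × 8.97407 ≈ 8974.07 mg.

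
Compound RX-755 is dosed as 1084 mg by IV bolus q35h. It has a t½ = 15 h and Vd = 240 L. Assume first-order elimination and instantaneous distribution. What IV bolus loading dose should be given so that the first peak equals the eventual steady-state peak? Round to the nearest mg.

f = (1/2)^(35/15) ≈ 0.198425; accumulation ratio R = 1/(1−f) ≈ 1.24754.
Loading dose to hit Cmax,ss on first dose: D_load = D_maint·R ≈ 1084 × 1.24754 ≈ 1352.33 mg.

1352 mg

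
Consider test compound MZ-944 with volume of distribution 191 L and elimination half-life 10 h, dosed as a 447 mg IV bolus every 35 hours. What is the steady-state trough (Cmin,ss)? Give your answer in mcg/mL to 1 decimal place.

0.2 mcg/mL

k = ln2/t½ = ln2/10 ≈ 0.069315 h⁻¹; fraction remaining f = e^(−kτ) = e^(−0.069315×35) ≈ 0.0884.
Single-dose peak C₀ = D/Vd = 447/191 ≈ 2.340 mcg/mL.
Steady-state trough Cmin,ss = C₀·f/(1−f) ≈ 2.340 × 0.0884/0.9116 ≈ 0.227 mcg/mL.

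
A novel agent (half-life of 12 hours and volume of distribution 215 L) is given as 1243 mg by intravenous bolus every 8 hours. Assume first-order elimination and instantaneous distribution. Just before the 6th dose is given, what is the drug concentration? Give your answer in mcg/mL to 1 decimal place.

8.9 mcg/mL

f = (1/2)^(τ/t½) = (1/2)^(8/12) ≈ 0.6300.
C₀ = D/Vd = 1243/215 ≈ 5.781 mcg/mL.
Before the 6th dose, 5 doses have been given. Superposition: Cmin = C₀·(f + f² + … + f^5).
≈ 5.781 × (0.6300 + 0.3969 + 0.2500 + 0.1575 + 0.0992) ≈ 5.781 × 1.5336 ≈ 8.866 mcg/mL.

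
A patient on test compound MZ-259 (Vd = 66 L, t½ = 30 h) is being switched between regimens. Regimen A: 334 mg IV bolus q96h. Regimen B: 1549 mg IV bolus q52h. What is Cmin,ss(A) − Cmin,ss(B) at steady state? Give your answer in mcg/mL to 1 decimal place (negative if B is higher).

-9.5 mcg/mL

Regimen A: f = (1/2)^(96/30) ≈ 0.1088; Cmin,ss = (334/66)·f/(1−f) ≈ 0.618 mcg/mL.
Regimen B: f = (1/2)^(52/30) ≈ 0.3008; Cmin,ss = (1549/66)·f/(1−f) ≈ 10.097 mcg/mL.
Difference ≈ 0.618 − 10.097 ≈ -9.479 mcg/mL.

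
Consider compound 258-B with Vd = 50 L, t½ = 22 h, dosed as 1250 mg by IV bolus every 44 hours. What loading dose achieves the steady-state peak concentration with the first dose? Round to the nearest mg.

f = (1/2)^(44/22) ≈ 0.250000; accumulation ratio R = 1/(1−f) ≈ 1.33333.
Loading dose to hit Cmax,ss on first dose: D_load = D_maint·R ≈ 1250 × 1.33333 ≈ 1666.66 mg.

1667 mg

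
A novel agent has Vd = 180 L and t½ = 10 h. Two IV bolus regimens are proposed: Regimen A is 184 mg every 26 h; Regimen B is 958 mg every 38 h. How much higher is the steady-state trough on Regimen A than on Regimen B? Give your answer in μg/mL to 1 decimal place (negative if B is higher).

-0.2 μg/mL

Regimen A: f = (1/2)^(26/10) ≈ 0.1649; Cmin,ss = (184/180)·f/(1−f) ≈ 0.202 μg/mL.
Regimen B: f = (1/2)^(38/10) ≈ 0.0718; Cmin,ss = (958/180)·f/(1−f) ≈ 0.412 μg/mL.
Difference ≈ 0.202 − 0.412 ≈ -0.210 μg/mL.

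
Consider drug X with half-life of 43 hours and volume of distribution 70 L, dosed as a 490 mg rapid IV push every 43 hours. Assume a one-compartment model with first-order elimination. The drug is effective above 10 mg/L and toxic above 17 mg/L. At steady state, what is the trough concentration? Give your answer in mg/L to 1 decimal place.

7.0 mg/L

τ = 43 h = 1 half-life, so f = (1/2)^1 = 0.5.
Accumulation ratio R = 1/(1 − f) = 1/0.5 = 2/1.
Single-dose peak C₀ = D/Vd = 490/70 = 7 mg/L.
Steady-state peak Cmax,ss = C₀·R = 7 × 2/1 ≈ 14.000 mg/L.
Steady-state trough Cmin,ss = Cmax,ss·f ≈ 14.000 × 0.5 ≈ 7.000 mg/L.
Trough 7.0 mg/L vs MEC 10 mg/L: subtherapeutic.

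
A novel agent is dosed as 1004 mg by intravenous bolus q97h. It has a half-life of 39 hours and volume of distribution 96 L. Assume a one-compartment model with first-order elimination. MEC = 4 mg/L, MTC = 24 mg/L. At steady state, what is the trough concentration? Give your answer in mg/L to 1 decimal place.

Over one 97-h interval, 97/39 ≈ 2.4872 half-lives elapse, leaving f ≈ 0.1784 of each dose.
At steady state, accumulation factor R = 1/(1 − e^(−kτ)) ≈ 1.2171.
Each bolus raises the concentration by D/Vd = 1004/96 ≈ 10.458 mg/L.
Steady-state peak Cmax,ss = C₀·R ≈ 10.458 × 1.2171 ≈ 12.728 mg/L.
Steady-state trough Cmin,ss = Cmax,ss·f ≈ 12.728 × 0.1784 ≈ 2.271 mg/L.
Trough 2.3 mg/L vs MEC 4 mg/L: subtherapeutic.

2.3 mg/L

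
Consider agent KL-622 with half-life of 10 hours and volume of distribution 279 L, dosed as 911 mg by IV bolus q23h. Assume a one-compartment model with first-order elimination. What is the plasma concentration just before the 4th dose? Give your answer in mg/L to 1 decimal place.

0.8 mg/L

f = (1/2)^(τ/t½) = (1/2)^(23/10) ≈ 0.2031.
C₀ = D/Vd = 911/279 ≈ 3.265 mg/L.
Before the 4th dose, 3 doses have been given. Superposition: Cmin = C₀·(f + f² + … + f^3).
≈ 3.265 × (0.2031 + 0.0412 + 0.0084) ≈ 3.265 × 0.2527 ≈ 0.825 mg/L.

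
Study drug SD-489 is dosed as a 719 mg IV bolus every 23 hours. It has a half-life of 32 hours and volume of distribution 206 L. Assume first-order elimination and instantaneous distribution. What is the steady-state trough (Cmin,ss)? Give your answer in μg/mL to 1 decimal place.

k = ln2/t½ = ln2/32 ≈ 0.021661 h⁻¹; fraction remaining f = e^(−kτ) = e^(−0.021661×23) ≈ 0.6076.
At steady state, accumulation factor R = 1/(1 − e^(−kτ)) ≈ 2.5484.
Single-dose peak C₀ = D/Vd = 719/206 ≈ 3.490 μg/mL.
Cmax,ss = C₀/(1 − f) ≈ 3.490/0.3924 ≈ 8.894 μg/mL.
Steady-state trough Cmin,ss = Cmax,ss·f ≈ 8.894 × 0.6076 ≈ 5.404 μg/mL.

5.4 μg/mL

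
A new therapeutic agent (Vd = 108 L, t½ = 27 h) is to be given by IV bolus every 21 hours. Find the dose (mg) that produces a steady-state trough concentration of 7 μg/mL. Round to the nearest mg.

τ/t½ = 21/27 ≈ 0.77778, so f = (1/2)^(21/27) ≈ 0.583265.
Cmin,ss = (D/Vd)·f/(1−f), so D = Cmin,ss·Vd·(1−f)/f.
D = 7 × 108 × (1−f)/f ≈ 7 × 108 × 0.71449 ≈ 540.15 mg.

540 mg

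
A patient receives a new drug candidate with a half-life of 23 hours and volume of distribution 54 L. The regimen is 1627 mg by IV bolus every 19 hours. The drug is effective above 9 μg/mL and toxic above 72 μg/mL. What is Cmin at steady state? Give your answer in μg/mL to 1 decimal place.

Over one 19-h interval, 19/23 ≈ 0.82609 half-lives elapse, leaving f ≈ 0.5641 of each dose.
Each bolus raises the concentration by D/Vd = 1627/54 ≈ 30.130 μg/mL.
Steady-state trough Cmin,ss = C₀·f/(1−f) ≈ 30.130 × 0.5641/0.4359 ≈ 38.991 μg/mL.
Trough 39.0 μg/mL vs MEC 9 μg/mL: adequate.

39.0 μg/mL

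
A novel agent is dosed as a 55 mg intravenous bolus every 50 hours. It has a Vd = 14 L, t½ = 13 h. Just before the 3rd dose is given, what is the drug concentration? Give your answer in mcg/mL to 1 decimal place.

f = (1/2)^(τ/t½) = (1/2)^(50/13) ≈ 0.0695.
C₀ = D/Vd = 55/14 ≈ 3.929 mcg/mL.
Before the 3rd dose, 2 doses have been given. Superposition: Cmin = C₀·(f + f²).
≈ 3.929 × (0.0695 + 0.0048) ≈ 3.929 × 0.0743 ≈ 0.292 mcg/mL.

0.3 mcg/mL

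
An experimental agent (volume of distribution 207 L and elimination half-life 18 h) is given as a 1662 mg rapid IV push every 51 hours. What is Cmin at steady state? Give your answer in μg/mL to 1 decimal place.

1.3 μg/mL

τ/t½ = 51/18 ≈ 2.8333, so fraction remaining f = (1/2)^(51/18) ≈ 0.1403.
Accumulation ratio R = 1/(1 − f) ≈ 1/0.8597 ≈ 1.1632.
Single-dose peak C₀ = D/Vd = 1662/207 ≈ 8.029 μg/mL.
Steady-state peak Cmax,ss = C₀·R ≈ 8.029 × 1.1632 ≈ 9.339 μg/mL.
Steady-state trough Cmin,ss = Cmax,ss·f ≈ 9.339 × 0.1403 ≈ 1.310 μg/mL.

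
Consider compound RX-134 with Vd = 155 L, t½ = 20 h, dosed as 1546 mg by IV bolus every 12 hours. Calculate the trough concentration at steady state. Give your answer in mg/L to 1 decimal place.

19.3 mg/L

τ/t½ = 12/20 ≈ 0.6, so fraction remaining f = (1/2)^(12/20) ≈ 0.6598.
Single-dose peak C₀ = D/Vd = 1546/155 ≈ 9.974 mg/L.
Steady-state trough Cmin,ss = C₀·f/(1−f) ≈ 9.974 × 0.6598/0.3402 ≈ 19.344 mg/L.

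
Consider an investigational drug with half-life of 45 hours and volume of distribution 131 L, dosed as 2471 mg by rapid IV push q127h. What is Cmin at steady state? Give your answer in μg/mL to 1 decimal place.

3.1 μg/mL

k = ln2/t½ = ln2/45 ≈ 0.015403 h⁻¹; fraction remaining f = e^(−kτ) = e^(−0.015403×127) ≈ 0.1414.
Accumulation ratio R = 1/(1 − f) ≈ 1/0.8586 ≈ 1.1647.
Each bolus raises the concentration by D/Vd = 2471/131 ≈ 18.863 μg/mL.
Steady-state peak Cmax,ss = C₀·R ≈ 18.863 × 1.1647 ≈ 21.970 μg/mL.
One interval later, Cmin,ss = Cmax,ss·e^(−kτ) ≈ 21.970 × 0.1414 ≈ 3.107 μg/mL.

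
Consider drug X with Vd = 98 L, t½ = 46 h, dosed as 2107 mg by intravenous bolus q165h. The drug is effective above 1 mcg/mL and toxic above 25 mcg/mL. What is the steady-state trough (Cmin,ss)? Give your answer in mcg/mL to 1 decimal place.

k = ln2/t½ = ln2/46 ≈ 0.015068 h⁻¹; fraction remaining f = e^(−kτ) = e^(−0.015068×165) ≈ 0.0832.
Single-dose peak C₀ = D/Vd = 2107/98 ≈ 21.500 mcg/mL.
Steady-state trough Cmin,ss = C₀·f/(1−f) ≈ 21.500 × 0.0832/0.9168 ≈ 1.951 mcg/mL.
Trough 2.0 mcg/mL vs MEC 1 mcg/mL: adequate.

2.0 mcg/mL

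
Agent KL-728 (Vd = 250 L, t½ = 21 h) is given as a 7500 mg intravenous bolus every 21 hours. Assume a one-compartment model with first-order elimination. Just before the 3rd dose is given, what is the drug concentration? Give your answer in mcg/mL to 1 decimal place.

22.5 mcg/mL

f = (1/2)^(τ/t½) = (1/2)^(21/21) ≈ 0.5000.
C₀ = D/Vd = 7500/250 ≈ 30.000 mcg/mL.
Before the 3rd dose, 2 doses have been given. Superposition: Cmin = C₀·(f + f²).
≈ 30.000 × (0.5000 + 0.2500) ≈ 30.000 × 0.7500 ≈ 22.500 mcg/mL.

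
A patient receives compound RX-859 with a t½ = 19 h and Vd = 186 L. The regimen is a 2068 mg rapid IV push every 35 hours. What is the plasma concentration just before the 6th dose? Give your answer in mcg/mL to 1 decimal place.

4.3 mcg/mL

f = (1/2)^(τ/t½) = (1/2)^(35/19) ≈ 0.2789.
C₀ = D/Vd = 2068/186 ≈ 11.118 mcg/mL.
Before the 6th dose, 5 doses have been given. Superposition: Cmin = C₀·(f + f² + … + f^5).
≈ 11.118 × (0.2789 + 0.0778 + 0.0217 + 0.0061 + 0.0017) ≈ 11.118 × 0.3862 ≈ 4.294 mcg/mL.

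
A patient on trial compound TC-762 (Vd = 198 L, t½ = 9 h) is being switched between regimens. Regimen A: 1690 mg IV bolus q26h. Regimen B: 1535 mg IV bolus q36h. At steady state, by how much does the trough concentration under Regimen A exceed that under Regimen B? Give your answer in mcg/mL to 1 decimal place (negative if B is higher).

Regimen A: f = (1/2)^(26/9) ≈ 0.1350; Cmin,ss = (1690/198)·f/(1−f) ≈ 1.332 mcg/mL.
Regimen B: f = (1/2)^(36/9) ≈ 0.0625; Cmin,ss = (1535/198)·f/(1−f) ≈ 0.517 mcg/mL.
Difference ≈ 1.332 − 0.517 ≈ 0.815 mcg/mL.

0.8 mcg/mL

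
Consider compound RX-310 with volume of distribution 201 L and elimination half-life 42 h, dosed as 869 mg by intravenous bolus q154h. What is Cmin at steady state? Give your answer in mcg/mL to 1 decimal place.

0.4 mcg/mL

k = ln2/t½ = ln2/42 ≈ 0.016504 h⁻¹; fraction remaining f = e^(−kτ) = e^(−0.016504×154) ≈ 0.0787.
Accumulation ratio R = 1/(1 − f) ≈ 1/0.9213 ≈ 1.0854.
Single-dose peak C₀ = D/Vd = 869/201 ≈ 4.323 mcg/mL.
Steady-state peak Cmax,ss = C₀·R ≈ 4.323 × 1.0854 ≈ 4.692 mcg/mL.
Steady-state trough Cmin,ss = Cmax,ss·f ≈ 4.692 × 0.0787 ≈ 0.369 mcg/mL.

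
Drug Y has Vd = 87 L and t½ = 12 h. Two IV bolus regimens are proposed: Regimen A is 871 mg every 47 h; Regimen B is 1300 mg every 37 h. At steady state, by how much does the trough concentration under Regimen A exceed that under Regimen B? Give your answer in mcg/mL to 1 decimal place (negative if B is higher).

-1.3 mcg/mL

Regimen A: f = (1/2)^(47/12) ≈ 0.0662; Cmin,ss = (871/87)·f/(1−f) ≈ 0.710 mcg/mL.
Regimen B: f = (1/2)^(37/12) ≈ 0.1180; Cmin,ss = (1300/87)·f/(1−f) ≈ 1.999 mcg/mL.
Difference ≈ 0.710 − 1.999 ≈ -1.289 mcg/mL.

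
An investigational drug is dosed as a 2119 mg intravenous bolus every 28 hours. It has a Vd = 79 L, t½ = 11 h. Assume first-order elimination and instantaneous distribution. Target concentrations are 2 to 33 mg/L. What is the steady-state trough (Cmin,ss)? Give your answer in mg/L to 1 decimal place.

Over one 28-h interval, 28/11 ≈ 2.5455 half-lives elapse, leaving f ≈ 0.1713 of each dose.
Accumulation ratio R = 1/(1 − f) ≈ 1/0.8287 ≈ 1.2067.
Each bolus raises the concentration by D/Vd = 2119/79 ≈ 26.823 mg/L.
Cmax,ss = C₀/(1 − f) ≈ 26.823/0.8287 ≈ 32.368 mg/L.
Steady-state trough Cmin,ss = Cmax,ss·f ≈ 32.368 × 0.1713 ≈ 5.545 mg/L.
Trough 5.5 mg/L vs MEC 2 mg/L: adequate.

5.5 mg/L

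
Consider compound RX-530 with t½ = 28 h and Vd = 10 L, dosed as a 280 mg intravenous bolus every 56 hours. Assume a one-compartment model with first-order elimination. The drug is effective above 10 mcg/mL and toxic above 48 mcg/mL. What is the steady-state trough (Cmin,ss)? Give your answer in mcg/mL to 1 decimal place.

The dosing interval is 2 half-lives, so f = 2^(−2) = 0.25.
Accumulation ratio R = 1/(1 − f) = 1/0.75 = 4/3.
Single-dose peak C₀ = D/Vd = 280/10 = 28 mcg/mL.
Steady-state peak Cmax,ss = C₀·R = 28 × 4/3 ≈ 37.333 mcg/mL.
Steady-state trough Cmin,ss = Cmax,ss·f ≈ 37.333 × 0.25 ≈ 9.333 mcg/mL.
Trough 9.3 mcg/mL vs MEC 10 mcg/mL: subtherapeutic.

9.3 mcg/mL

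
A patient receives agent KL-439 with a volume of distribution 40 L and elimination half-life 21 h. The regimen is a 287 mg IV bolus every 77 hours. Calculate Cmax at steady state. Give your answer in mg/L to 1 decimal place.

Over one 77-h interval, 77/21 ≈ 3.6667 half-lives elapse, leaving f ≈ 0.0787 of each dose.
Accumulation ratio R = 1/(1 − f) ≈ 1/0.9213 ≈ 1.0854.
Each bolus raises the concentration by D/Vd = 287/40 ≈ 7.175 mg/L.
Steady-state peak Cmax,ss = C₀·R ≈ 7.175 × 1.0854 ≈ 7.788 mg/L.

7.8 mg/L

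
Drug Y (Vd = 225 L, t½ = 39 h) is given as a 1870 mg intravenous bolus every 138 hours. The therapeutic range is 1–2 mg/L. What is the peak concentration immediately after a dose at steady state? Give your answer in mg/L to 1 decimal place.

9.1 mg/L

τ/t½ = 138/39 ≈ 3.5385, so fraction remaining f = (1/2)^(138/39) ≈ 0.0861.
Accumulation ratio R = 1/(1 − f) ≈ 1/0.9139 ≈ 1.0942.
Each bolus raises the concentration by D/Vd = 1870/225 ≈ 8.311 mg/L.
Steady-state peak Cmax,ss = C₀·R ≈ 8.311 × 1.0942 ≈ 9.094 mg/L.
Peak 9.1 mg/L vs MTC 2 mg/L: exceeds toxic threshold.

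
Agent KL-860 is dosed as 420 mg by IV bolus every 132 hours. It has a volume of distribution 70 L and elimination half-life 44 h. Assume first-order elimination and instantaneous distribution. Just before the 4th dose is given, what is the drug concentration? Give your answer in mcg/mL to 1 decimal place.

f = (1/2)^(τ/t½) = (1/2)^(132/44) ≈ 0.1250.
C₀ = D/Vd = 420/70 ≈ 6.000 mcg/mL.
Before the 4th dose, 3 doses have been given. Superposition: Cmin = C₀·(f + f² + … + f^3).
≈ 6.000 × (0.1250 + 0.0156 + 0.0020) ≈ 6.000 × 0.1426 ≈ 0.856 mcg/mL.

0.9 mcg/mL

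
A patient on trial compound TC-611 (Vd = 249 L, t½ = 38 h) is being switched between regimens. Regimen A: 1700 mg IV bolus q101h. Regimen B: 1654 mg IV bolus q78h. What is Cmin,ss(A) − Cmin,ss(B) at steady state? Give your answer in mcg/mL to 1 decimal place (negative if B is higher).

-0.8 mcg/mL

Regimen A: f = (1/2)^(101/38) ≈ 0.1585; Cmin,ss = (1700/249)·f/(1−f) ≈ 1.286 mcg/mL.
Regimen B: f = (1/2)^(78/38) ≈ 0.2410; Cmin,ss = (1654/249)·f/(1−f) ≈ 2.109 mcg/mL.
Difference ≈ 1.286 − 2.109 ≈ -0.823 mcg/mL.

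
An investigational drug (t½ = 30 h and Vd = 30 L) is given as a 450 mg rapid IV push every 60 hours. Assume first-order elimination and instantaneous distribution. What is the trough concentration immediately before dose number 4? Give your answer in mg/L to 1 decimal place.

f = (1/2)^(τ/t½) = (1/2)^(60/30) ≈ 0.2500.
C₀ = D/Vd = 450/30 ≈ 15.000 mg/L.
Before the 4th dose, 3 doses have been given. Superposition: Cmin = C₀·(f + f² + … + f^3).
≈ 15.000 × (0.2500 + 0.0625 + 0.0156) ≈ 15.000 × 0.3281 ≈ 4.921 mg/L.

4.9 mg/L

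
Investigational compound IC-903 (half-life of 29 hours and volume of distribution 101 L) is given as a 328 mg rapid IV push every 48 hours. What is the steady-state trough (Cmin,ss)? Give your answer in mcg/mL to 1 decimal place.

1.5 mcg/mL

Over one 48-h interval, 48/29 ≈ 1.6552 half-lives elapse, leaving f ≈ 0.3175 of each dose.
At steady state, accumulation factor R = 1/(1 − e^(−kτ)) ≈ 1.4652.
Each bolus raises the concentration by D/Vd = 328/101 ≈ 3.248 mcg/mL.
Steady-state peak Cmax,ss = C₀·R ≈ 3.248 × 1.4652 ≈ 4.759 mcg/mL.
One interval later, Cmin,ss = Cmax,ss·e^(−kτ) ≈ 4.759 × 0.3175 ≈ 1.511 mcg/mL.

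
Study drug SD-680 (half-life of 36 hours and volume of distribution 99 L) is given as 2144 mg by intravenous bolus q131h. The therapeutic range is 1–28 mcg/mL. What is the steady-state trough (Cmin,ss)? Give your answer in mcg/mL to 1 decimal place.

1.9 mcg/mL

Over one 131-h interval, 131/36 ≈ 3.6389 half-lives elapse, leaving f ≈ 0.0803 of each dose.
Accumulation ratio R = 1/(1 − f) ≈ 1/0.9197 ≈ 1.0873.
Single-dose peak C₀ = D/Vd = 2144/99 ≈ 21.657 mcg/mL.
Steady-state peak Cmax,ss = C₀·R ≈ 21.657 × 1.0873 ≈ 23.548 mcg/mL.
One interval later, Cmin,ss = Cmax,ss·e^(−kτ) ≈ 23.548 × 0.0803 ≈ 1.891 mcg/mL.
Trough 1.9 mcg/mL vs MEC 1 mcg/mL: adequate.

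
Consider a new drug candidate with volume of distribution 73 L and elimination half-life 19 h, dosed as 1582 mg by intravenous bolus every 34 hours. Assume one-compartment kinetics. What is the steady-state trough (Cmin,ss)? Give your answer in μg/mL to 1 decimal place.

8.8 μg/mL

τ/t½ = 34/19 ≈ 1.7895, so fraction remaining f = (1/2)^(34/19) ≈ 0.2893.
Each bolus raises the concentration by D/Vd = 1582/73 ≈ 21.671 μg/mL.
Steady-state trough Cmin,ss = C₀·f/(1−f) ≈ 21.671 × 0.2893/0.7107 ≈ 8.821 μg/mL.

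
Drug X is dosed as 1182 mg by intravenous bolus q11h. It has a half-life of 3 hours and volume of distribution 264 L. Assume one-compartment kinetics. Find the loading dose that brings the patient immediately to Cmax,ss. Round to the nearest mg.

1283 mg

f = (1/2)^(11/3) ≈ 0.078745; accumulation ratio R = 1/(1−f) ≈ 1.08548.
Loading dose to hit Cmax,ss on first dose: D_load = D_maint·R ≈ 1182 × 1.08548 ≈ 1283.04 mg.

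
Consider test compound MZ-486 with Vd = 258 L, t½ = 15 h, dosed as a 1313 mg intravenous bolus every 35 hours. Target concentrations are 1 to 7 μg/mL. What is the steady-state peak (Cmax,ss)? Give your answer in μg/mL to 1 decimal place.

6.3 μg/mL

Over one 35-h interval, 35/15 ≈ 2.3333 half-lives elapse, leaving f ≈ 0.1984 of each dose.
At steady state, accumulation factor R = 1/(1 − e^(−kτ)) ≈ 1.2475.
Single-dose peak C₀ = D/Vd = 1313/258 ≈ 5.089 μg/mL.
Steady-state peak Cmax,ss = C₀·R ≈ 5.089 × 1.2475 ≈ 6.349 μg/mL.
Peak 6.3 μg/mL vs MTC 7 μg/mL: below toxic threshold.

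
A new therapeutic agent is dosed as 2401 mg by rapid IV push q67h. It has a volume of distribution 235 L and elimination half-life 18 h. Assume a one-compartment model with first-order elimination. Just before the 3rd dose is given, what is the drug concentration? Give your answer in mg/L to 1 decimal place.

f = (1/2)^(τ/t½) = (1/2)^(67/18) ≈ 0.0758.
C₀ = D/Vd = 2401/235 ≈ 10.217 mg/L.
Before the 3rd dose, 2 doses have been given. Superposition: Cmin = C₀·(f + f²).
≈ 10.217 × (0.0758 + 0.0057) ≈ 10.217 × 0.0815 ≈ 0.833 mg/L.

0.8 mg/L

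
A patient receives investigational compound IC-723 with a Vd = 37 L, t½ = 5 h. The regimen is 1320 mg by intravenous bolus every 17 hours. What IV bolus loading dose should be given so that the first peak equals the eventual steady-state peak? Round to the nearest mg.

1458 mg

f = (1/2)^(17/5) ≈ 0.094732; accumulation ratio R = 1/(1−f) ≈ 1.10465.
Loading dose to hit Cmax,ss on first dose: D_load = D_maint·R ≈ 1320 × 1.10465 ≈ 1458.14 mg.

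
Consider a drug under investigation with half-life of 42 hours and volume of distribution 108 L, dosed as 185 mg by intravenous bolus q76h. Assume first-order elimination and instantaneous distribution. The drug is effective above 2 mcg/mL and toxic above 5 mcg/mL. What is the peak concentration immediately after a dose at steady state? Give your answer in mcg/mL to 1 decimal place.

τ/t½ = 76/42 ≈ 1.8095, so fraction remaining f = (1/2)^(76/42) ≈ 0.2853.
Accumulation ratio R = 1/(1 − f) ≈ 1/0.7147 ≈ 1.3992.
Each bolus raises the concentration by D/Vd = 185/108 ≈ 1.713 mcg/mL.
Steady-state peak Cmax,ss = C₀·R ≈ 1.713 × 1.3992 ≈ 2.397 mcg/mL.
Peak 2.4 mcg/mL vs MTC 5 mcg/mL: below toxic threshold.

2.4 mcg/mL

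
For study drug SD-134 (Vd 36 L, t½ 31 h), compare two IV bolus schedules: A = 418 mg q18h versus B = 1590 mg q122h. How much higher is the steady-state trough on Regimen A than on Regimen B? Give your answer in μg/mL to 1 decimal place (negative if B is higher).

Regimen A: f = (1/2)^(18/31) ≈ 0.6687; Cmin,ss = (418/36)·f/(1−f) ≈ 23.436 μg/mL.
Regimen B: f = (1/2)^(122/31) ≈ 0.0654; Cmin,ss = (1590/36)·f/(1−f) ≈ 3.091 μg/mL.
Difference ≈ 23.436 − 3.091 ≈ 20.345 μg/mL.

20.3 μg/mL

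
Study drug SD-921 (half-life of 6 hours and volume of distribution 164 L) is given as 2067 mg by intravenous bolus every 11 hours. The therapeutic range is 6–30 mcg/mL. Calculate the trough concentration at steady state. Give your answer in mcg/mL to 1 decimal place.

τ/t½ = 11/6 ≈ 1.8333, so fraction remaining f = (1/2)^(11/6) ≈ 0.2806.
Accumulation ratio R = 1/(1 − f) ≈ 1/0.7194 ≈ 1.3900.
Single-dose peak C₀ = D/Vd = 2067/164 ≈ 12.604 mcg/mL.
Cmax,ss = C₀/(1 − f) ≈ 12.604/0.7194 ≈ 17.520 mcg/mL.
One interval later, Cmin,ss = Cmax,ss·e^(−kτ) ≈ 17.520 × 0.2806 ≈ 4.916 mcg/mL.
Trough 4.9 mcg/mL vs MEC 6 mcg/mL: subtherapeutic.

4.9 mcg/mL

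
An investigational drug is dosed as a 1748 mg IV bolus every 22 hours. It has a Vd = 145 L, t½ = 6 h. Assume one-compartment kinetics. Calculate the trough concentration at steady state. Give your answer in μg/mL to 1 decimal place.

1.0 μg/mL

τ/t½ = 22/6 ≈ 3.6667, so fraction remaining f = (1/2)^(22/6) ≈ 0.0787.
At steady state, accumulation factor R = 1/(1 − e^(−kτ)) ≈ 1.0854.
Single-dose peak C₀ = D/Vd = 1748/145 ≈ 12.055 μg/mL.
Steady-state peak Cmax,ss = C₀·R ≈ 12.055 × 1.0854 ≈ 13.084 μg/mL.
One interval later, Cmin,ss = Cmax,ss·e^(−kτ) ≈ 13.084 × 0.0787 ≈ 1.030 μg/mL.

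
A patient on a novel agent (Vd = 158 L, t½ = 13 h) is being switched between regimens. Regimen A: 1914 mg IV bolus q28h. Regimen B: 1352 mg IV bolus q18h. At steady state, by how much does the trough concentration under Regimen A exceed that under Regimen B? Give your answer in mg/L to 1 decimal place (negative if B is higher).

Regimen A: f = (1/2)^(28/13) ≈ 0.2247; Cmin,ss = (1914/158)·f/(1−f) ≈ 3.511 mg/L.
Regimen B: f = (1/2)^(18/13) ≈ 0.3830; Cmin,ss = (1352/158)·f/(1−f) ≈ 5.312 mg/L.
Difference ≈ 3.511 − 5.312 ≈ -1.801 mg/L.

-1.8 mg/L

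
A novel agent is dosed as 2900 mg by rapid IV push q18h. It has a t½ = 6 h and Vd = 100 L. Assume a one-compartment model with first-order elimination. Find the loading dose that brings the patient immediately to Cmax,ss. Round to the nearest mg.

f = (1/2)^(18/6) ≈ 0.125000; accumulation ratio R = 1/(1−f) ≈ 1.14286.
Loading dose to hit Cmax,ss on first dose: D_load = D_maint·R ≈ 2900 × 1.14286 ≈ 3314.29 mg.

3314 mg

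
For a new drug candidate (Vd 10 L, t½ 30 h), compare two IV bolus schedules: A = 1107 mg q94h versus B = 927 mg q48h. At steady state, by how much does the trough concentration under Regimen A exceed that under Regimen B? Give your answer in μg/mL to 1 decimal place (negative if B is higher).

Regimen A: f = (1/2)^(94/30) ≈ 0.1140; Cmin,ss = (1107/10)·f/(1−f) ≈ 14.244 μg/mL.
Regimen B: f = (1/2)^(48/30) ≈ 0.3299; Cmin,ss = (927/10)·f/(1−f) ≈ 45.638 μg/mL.
Difference ≈ 14.244 − 45.638 ≈ -31.394 μg/mL.

-31.4 μg/mL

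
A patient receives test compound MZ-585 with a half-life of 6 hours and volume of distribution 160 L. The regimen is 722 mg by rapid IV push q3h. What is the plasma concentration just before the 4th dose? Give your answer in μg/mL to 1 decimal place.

7.0 μg/mL

f = (1/2)^(τ/t½) = (1/2)^(3/6) ≈ 0.7071.
C₀ = D/Vd = 722/160 ≈ 4.513 μg/mL.
Before the 4th dose, 3 doses have been given. Superposition: Cmin = C₀·(f + f² + … + f^3).
≈ 4.513 × (0.7071 + 0.5000 + 0.3535) ≈ 4.513 × 1.5606 ≈ 7.043 μg/mL.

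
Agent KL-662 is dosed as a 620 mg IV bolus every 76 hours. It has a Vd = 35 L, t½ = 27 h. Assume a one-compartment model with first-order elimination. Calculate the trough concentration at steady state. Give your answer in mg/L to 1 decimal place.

2.9 mg/L

k = ln2/t½ = ln2/27 ≈ 0.025672 h⁻¹; fraction remaining f = e^(−kτ) = e^(−0.025672×76) ≈ 0.1421.
At steady state, accumulation factor R = 1/(1 − e^(−kτ)) ≈ 1.1656.
Single-dose peak C₀ = D/Vd = 620/35 ≈ 17.714 mg/L.
Steady-state peak Cmax,ss = C₀·R ≈ 17.714 × 1.1656 ≈ 20.647 mg/L.
One interval later, Cmin,ss = Cmax,ss·e^(−kτ) ≈ 20.647 × 0.1421 ≈ 2.934 mg/L.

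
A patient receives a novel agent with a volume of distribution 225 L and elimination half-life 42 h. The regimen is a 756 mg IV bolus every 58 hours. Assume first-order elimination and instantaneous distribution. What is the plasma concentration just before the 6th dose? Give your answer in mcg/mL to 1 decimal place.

2.1 mcg/mL

f = (1/2)^(τ/t½) = (1/2)^(58/42) ≈ 0.3840.
C₀ = D/Vd = 756/225 ≈ 3.360 mcg/mL.
Before the 6th dose, 5 doses have been given. Superposition: Cmin = C₀·(f + f² + … + f^5).
≈ 3.360 × (0.3840 + 0.1475 + 0.0566 + 0.0217 + 0.0083) ≈ 3.360 × 0.6181 ≈ 2.077 mcg/mL.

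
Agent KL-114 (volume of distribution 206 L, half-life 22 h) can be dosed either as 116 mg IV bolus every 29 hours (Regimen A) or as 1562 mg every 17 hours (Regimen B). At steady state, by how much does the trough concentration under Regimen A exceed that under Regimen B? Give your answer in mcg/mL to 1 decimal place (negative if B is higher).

Regimen A: f = (1/2)^(29/22) ≈ 0.4010; Cmin,ss = (116/206)·f/(1−f) ≈ 0.377 mcg/mL.
Regimen B: f = (1/2)^(17/22) ≈ 0.5853; Cmin,ss = (1562/206)·f/(1−f) ≈ 10.702 mcg/mL.
Difference ≈ 0.377 − 10.702 ≈ -10.325 mcg/mL.

-10.3 mcg/mL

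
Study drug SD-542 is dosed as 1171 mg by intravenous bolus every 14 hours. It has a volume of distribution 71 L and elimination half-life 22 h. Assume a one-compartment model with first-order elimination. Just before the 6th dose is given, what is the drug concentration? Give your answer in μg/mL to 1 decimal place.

f = (1/2)^(τ/t½) = (1/2)^(14/22) ≈ 0.6433.
C₀ = D/Vd = 1171/71 ≈ 16.493 μg/mL.
Before the 6th dose, 5 doses have been given. Superposition: Cmin = C₀·(f + f² + … + f^5).
≈ 16.493 × (0.6433 + 0.4138 + 0.2662 + 0.1713 + 0.1102) ≈ 16.493 × 1.6048 ≈ 26.468 μg/mL.

26.5 μg/mL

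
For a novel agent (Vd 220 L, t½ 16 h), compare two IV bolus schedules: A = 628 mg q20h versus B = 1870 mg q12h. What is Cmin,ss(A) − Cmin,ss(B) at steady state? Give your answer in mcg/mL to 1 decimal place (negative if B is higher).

-10.4 mcg/mL

Regimen A: f = (1/2)^(20/16) ≈ 0.4204; Cmin,ss = (628/220)·f/(1−f) ≈ 2.070 mcg/mL.
Regimen B: f = (1/2)^(12/16) ≈ 0.5946; Cmin,ss = (1870/220)·f/(1−f) ≈ 12.467 mcg/mL.
Difference ≈ 2.070 − 12.467 ≈ -10.397 mcg/mL.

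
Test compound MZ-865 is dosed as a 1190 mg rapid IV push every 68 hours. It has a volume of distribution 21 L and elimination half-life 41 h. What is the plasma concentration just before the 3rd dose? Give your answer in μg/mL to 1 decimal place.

f = (1/2)^(τ/t½) = (1/2)^(68/41) ≈ 0.3168.
C₀ = D/Vd = 1190/21 ≈ 56.667 μg/mL.
Before the 3rd dose, 2 doses have been given. Superposition: Cmin = C₀·(f + f²).
≈ 56.667 × (0.3168 + 0.1004) ≈ 56.667 × 0.4172 ≈ 23.641 μg/mL.

23.6 μg/mL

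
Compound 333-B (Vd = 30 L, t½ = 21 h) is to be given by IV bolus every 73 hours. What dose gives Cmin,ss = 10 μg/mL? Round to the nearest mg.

3039 mg

τ/t½ = 73/21 ≈ 3.4762, so f = (1/2)^(73/21) ≈ 0.089859.
Cmin,ss = (D/Vd)·f/(1−f), so D = Cmin,ss·Vd·(1−f)/f.
D = 10 × 30 × (1−f)/f ≈ 10 × 30 × 10.12855 ≈ 3038.57 mg.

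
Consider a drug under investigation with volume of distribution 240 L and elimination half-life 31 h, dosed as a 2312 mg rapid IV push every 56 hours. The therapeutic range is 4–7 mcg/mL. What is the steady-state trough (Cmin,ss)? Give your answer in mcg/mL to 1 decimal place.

3.9 mcg/mL

k = ln2/t½ = ln2/31 ≈ 0.022360 h⁻¹; fraction remaining f = e^(−kτ) = e^(−0.022360×56) ≈ 0.2859.
At steady state, accumulation factor R = 1/(1 − e^(−kτ)) ≈ 1.4004.
Each bolus raises the concentration by D/Vd = 2312/240 ≈ 9.633 mcg/mL.
Cmax,ss = C₀/(1 − f) ≈ 9.633/0.7141 ≈ 13.490 mcg/mL.
Steady-state trough Cmin,ss = Cmax,ss·f ≈ 13.490 × 0.2859 ≈ 3.857 mcg/mL.
Trough 3.9 mcg/mL vs MEC 4 mcg/mL: subtherapeutic.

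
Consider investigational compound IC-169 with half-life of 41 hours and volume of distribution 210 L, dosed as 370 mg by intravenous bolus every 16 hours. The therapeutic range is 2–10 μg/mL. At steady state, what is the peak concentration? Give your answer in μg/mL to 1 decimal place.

Over one 16-h interval, 16/41 ≈ 0.39024 half-lives elapse, leaving f ≈ 0.7630 of each dose.
At steady state, accumulation factor R = 1/(1 − e^(−kτ)) ≈ 4.2194.
Single-dose peak C₀ = D/Vd = 370/210 ≈ 1.762 μg/mL.
Steady-state peak Cmax,ss = C₀·R ≈ 1.762 × 4.2194 ≈ 7.435 μg/mL.
Peak 7.4 μg/mL vs MTC 10 μg/mL: below toxic threshold.

7.4 μg/mL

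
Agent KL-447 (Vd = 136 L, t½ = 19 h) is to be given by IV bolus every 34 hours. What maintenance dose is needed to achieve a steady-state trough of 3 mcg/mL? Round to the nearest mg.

τ/t½ = 34/19 ≈ 1.7895, so f = (1/2)^(34/19) ≈ 0.289278.
Cmin,ss = (D/Vd)·f/(1−f), so D = Cmin,ss·Vd·(1−f)/f.
D = 3 × 136 × (1−f)/f ≈ 3 × 136 × 2.45688 ≈ 1002.41 mg.

1002 mg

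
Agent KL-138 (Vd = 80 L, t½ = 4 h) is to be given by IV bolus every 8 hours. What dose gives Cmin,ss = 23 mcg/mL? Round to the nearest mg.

5520 mg

τ/t½ = 8/4 ≈ 2, so f = (1/2)^(8/4) ≈ 0.250000.
Cmin,ss = (D/Vd)·f/(1−f), so D = Cmin,ss·Vd·(1−f)/f.
D = 23 × 80 × (1−f)/f ≈ 23 × 80 × 3.00000 ≈ 5520.00 mg.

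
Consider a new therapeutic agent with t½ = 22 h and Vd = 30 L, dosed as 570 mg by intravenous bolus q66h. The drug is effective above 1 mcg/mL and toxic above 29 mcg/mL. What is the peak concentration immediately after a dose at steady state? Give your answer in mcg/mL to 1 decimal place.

The dosing interval is 3 half-lives, so f = 2^(−3) = 0.125.
Accumulation ratio R = 1/(1 − f) = 1/0.875 = 8/7.
Single-dose peak C₀ = D/Vd = 570/30 = 19 mcg/mL.
Steady-state peak Cmax,ss = C₀·R = 19 × 8/7 ≈ 21.714 mcg/mL.
Peak 21.7 mcg/mL vs MTC 29 mcg/mL: below toxic threshold.

21.7 mcg/mL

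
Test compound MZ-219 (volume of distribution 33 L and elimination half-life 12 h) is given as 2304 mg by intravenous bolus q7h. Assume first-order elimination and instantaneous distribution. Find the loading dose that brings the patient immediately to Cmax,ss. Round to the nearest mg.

6928 mg

f = (1/2)^(7/12) ≈ 0.667420; accumulation ratio R = 1/(1−f) ≈ 3.00680.
Loading dose to hit Cmax,ss on first dose: D_load = D_maint·R ≈ 2304 × 3.00680 ≈ 6927.67 mg.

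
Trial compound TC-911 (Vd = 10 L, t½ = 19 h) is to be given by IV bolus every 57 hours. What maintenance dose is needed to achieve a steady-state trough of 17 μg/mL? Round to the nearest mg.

1190 mg

τ/t½ = 57/19 ≈ 3, so f = (1/2)^(57/19) ≈ 0.125000.
Cmin,ss = (D/Vd)·f/(1−f), so D = Cmin,ss·Vd·(1−f)/f.
D = 17 × 10 × (1−f)/f ≈ 17 × 10 × 7.00000 ≈ 1190.00 mg.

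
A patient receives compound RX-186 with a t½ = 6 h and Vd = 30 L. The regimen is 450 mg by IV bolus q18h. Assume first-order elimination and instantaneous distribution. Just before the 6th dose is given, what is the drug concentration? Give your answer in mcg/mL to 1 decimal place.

2.1 mcg/mL

f = (1/2)^(τ/t½) = (1/2)^(18/6) ≈ 0.1250.
C₀ = D/Vd = 450/30 ≈ 15.000 mcg/mL.
Before the 6th dose, 5 doses have been given. Superposition: Cmin = C₀·(f + f² + … + f^5).
≈ 15.000 × (0.1250 + 0.0156 + 0.0020 + 0.0002 + 0.0000) ≈ 15.000 × 0.1428 ≈ 2.142 mcg/mL.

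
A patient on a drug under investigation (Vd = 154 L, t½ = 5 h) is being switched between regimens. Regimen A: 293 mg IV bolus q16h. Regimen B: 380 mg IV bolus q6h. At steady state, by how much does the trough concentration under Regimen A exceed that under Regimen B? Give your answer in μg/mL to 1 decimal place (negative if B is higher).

Regimen A: f = (1/2)^(16/5) ≈ 0.1088; Cmin,ss = (293/154)·f/(1−f) ≈ 0.232 μg/mL.
Regimen B: f = (1/2)^(6/5) ≈ 0.4353; Cmin,ss = (380/154)·f/(1−f) ≈ 1.902 μg/mL.
Difference ≈ 0.232 − 1.902 ≈ -1.670 μg/mL.

-1.7 μg/mL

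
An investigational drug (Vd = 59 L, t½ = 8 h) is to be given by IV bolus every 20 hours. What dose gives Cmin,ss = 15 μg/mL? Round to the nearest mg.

4121 mg

τ/t½ = 20/8 ≈ 2.5, so f = (1/2)^(20/8) ≈ 0.176777.
Cmin,ss = (D/Vd)·f/(1−f), so D = Cmin,ss·Vd·(1−f)/f.
D = 15 × 59 × (1−f)/f ≈ 15 × 59 × 4.65684 ≈ 4121.30 mg.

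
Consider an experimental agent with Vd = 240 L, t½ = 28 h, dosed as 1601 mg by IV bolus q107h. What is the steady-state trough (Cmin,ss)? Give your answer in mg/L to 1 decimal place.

τ/t½ = 107/28 ≈ 3.8214, so fraction remaining f = (1/2)^(107/28) ≈ 0.0707.
Single-dose peak C₀ = D/Vd = 1601/240 ≈ 6.671 mg/L.
Steady-state trough Cmin,ss = C₀·f/(1−f) ≈ 6.671 × 0.0707/0.9293 ≈ 0.508 mg/L.

0.5 mg/L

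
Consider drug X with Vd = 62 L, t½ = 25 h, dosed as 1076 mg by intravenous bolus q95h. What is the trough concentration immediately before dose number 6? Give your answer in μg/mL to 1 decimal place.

1.3 μg/mL

f = (1/2)^(τ/t½) = (1/2)^(95/25) ≈ 0.0718.
C₀ = D/Vd = 1076/62 ≈ 17.355 μg/mL.
Before the 6th dose, 5 doses have been given. Superposition: Cmin = C₀·(f + f² + … + f^5).
≈ 17.355 × (0.0718 + 0.0052 + 0.0004 + 0.0000 + 0.0000) ≈ 17.355 × 0.0774 ≈ 1.343 μg/mL.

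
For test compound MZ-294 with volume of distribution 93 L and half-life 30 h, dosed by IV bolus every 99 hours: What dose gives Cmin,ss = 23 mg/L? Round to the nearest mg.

18928 mg

τ/t½ = 99/30 ≈ 3.3, so f = (1/2)^(99/30) ≈ 0.101532.
Cmin,ss = (D/Vd)·f/(1−f), so D = Cmin,ss·Vd·(1−f)/f.
D = 23 × 93 × (1−f)/f ≈ 23 × 93 × 8.84911 ≈ 18928.25 mg.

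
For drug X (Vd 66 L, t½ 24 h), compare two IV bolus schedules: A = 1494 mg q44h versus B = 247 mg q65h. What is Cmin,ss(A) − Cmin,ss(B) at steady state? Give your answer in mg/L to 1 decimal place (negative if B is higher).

8.2 mg/L

Regimen A: f = (1/2)^(44/24) ≈ 0.2806; Cmin,ss = (1494/66)·f/(1−f) ≈ 8.829 mg/L.
Regimen B: f = (1/2)^(65/24) ≈ 0.1530; Cmin,ss = (247/66)·f/(1−f) ≈ 0.676 mg/L.
Difference ≈ 8.829 − 0.676 ≈ 8.153 mg/L.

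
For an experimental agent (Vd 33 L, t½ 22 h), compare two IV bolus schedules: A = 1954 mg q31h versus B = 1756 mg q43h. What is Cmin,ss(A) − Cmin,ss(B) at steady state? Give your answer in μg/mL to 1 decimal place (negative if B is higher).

Regimen A: f = (1/2)^(31/22) ≈ 0.3765; Cmin,ss = (1954/33)·f/(1−f) ≈ 35.755 μg/mL.
Regimen B: f = (1/2)^(43/22) ≈ 0.2580; Cmin,ss = (1756/33)·f/(1−f) ≈ 18.502 μg/mL.
Difference ≈ 35.755 − 18.502 ≈ 17.253 μg/mL.

17.3 μg/mL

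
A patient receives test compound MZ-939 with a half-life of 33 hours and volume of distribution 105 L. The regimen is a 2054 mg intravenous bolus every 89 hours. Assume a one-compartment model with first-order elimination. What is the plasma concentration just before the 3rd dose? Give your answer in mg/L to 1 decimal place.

3.5 mg/L

f = (1/2)^(τ/t½) = (1/2)^(89/33) ≈ 0.1542.
C₀ = D/Vd = 2054/105 ≈ 19.562 mg/L.
Before the 3rd dose, 2 doses have been given. Superposition: Cmin = C₀·(f + f²).
≈ 19.562 × (0.1542 + 0.0238) ≈ 19.562 × 0.1780 ≈ 3.482 mg/L.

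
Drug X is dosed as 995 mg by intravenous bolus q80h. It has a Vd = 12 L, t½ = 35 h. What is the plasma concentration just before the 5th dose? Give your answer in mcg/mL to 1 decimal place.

21.4 mcg/mL

f = (1/2)^(τ/t½) = (1/2)^(80/35) ≈ 0.2051.
C₀ = D/Vd = 995/12 ≈ 82.917 mcg/mL.
Before the 5th dose, 4 doses have been given. Superposition: Cmin = C₀·(f + f² + … + f^4).
≈ 82.917 × (0.2051 + 0.0421 + 0.0086 + 0.0018) ≈ 82.917 × 0.2576 ≈ 21.359 mcg/mL.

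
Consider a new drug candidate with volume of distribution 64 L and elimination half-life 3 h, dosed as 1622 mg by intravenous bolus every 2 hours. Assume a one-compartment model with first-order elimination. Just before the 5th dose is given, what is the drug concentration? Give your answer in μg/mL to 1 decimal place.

36.4 μg/mL

f = (1/2)^(τ/t½) = (1/2)^(2/3) ≈ 0.6300.
C₀ = D/Vd = 1622/64 ≈ 25.344 μg/mL.
Before the 5th dose, 4 doses have been given. Superposition: Cmin = C₀·(f + f² + … + f^4).
≈ 25.344 × (0.6300 + 0.3969 + 0.2500 + 0.1575) ≈ 25.344 × 1.4344 ≈ 36.353 μg/mL.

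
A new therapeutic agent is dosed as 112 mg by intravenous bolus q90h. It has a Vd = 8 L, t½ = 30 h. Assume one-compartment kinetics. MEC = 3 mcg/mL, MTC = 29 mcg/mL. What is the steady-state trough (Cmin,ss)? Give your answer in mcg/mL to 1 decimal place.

2.0 mcg/mL

The dosing interval is 3 half-lives, so f = 2^(−3) = 0.125.
Accumulation ratio R = 1/(1 − f) = 1/0.875 = 8/7.
Single-dose peak C₀ = D/Vd = 112/8 = 14 mcg/mL.
Steady-state peak Cmax,ss = C₀·R = 14 × 8/7 ≈ 16.000 mcg/mL.
Steady-state trough Cmin,ss = Cmax,ss·f ≈ 16.000 × 0.125 ≈ 2.000 mcg/mL.
Trough 2.0 mcg/mL vs MEC 3 mcg/mL: subtherapeutic.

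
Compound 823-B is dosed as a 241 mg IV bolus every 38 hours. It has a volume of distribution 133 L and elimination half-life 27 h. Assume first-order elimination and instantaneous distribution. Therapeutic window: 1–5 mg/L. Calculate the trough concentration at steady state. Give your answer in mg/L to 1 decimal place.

τ/t½ = 38/27 ≈ 1.4074, so fraction remaining f = (1/2)^(38/27) ≈ 0.3770.
At steady state, accumulation factor R = 1/(1 − e^(−kτ)) ≈ 1.6051.
Single-dose peak C₀ = D/Vd = 241/133 ≈ 1.812 mg/L.
Cmax,ss = C₀/(1 − f) ≈ 1.812/0.6230 ≈ 2.909 mg/L.
One interval later, Cmin,ss = Cmax,ss·e^(−kτ) ≈ 2.909 × 0.3770 ≈ 1.097 mg/L.
Trough 1.1 mg/L vs MEC 1 mg/L: adequate.

1.1 mg/L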